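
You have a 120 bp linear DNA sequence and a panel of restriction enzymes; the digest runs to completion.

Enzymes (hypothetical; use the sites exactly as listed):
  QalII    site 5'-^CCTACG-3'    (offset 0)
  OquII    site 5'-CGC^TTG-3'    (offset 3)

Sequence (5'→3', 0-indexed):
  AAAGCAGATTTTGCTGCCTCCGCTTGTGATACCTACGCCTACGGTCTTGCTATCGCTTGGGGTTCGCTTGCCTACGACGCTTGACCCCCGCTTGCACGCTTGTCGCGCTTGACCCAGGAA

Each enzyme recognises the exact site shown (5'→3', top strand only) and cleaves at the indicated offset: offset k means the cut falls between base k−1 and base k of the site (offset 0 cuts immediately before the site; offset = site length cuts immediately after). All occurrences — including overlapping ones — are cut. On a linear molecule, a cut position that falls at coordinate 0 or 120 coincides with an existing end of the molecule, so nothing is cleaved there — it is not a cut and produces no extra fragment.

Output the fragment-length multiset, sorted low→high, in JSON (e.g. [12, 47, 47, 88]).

[3,6,8,8,9,10,11,11,12,19,23]

Site scan:
  QalII CCTACG/0: at [31, 37, 70] ⇒ [31, 37, 70]
  OquII CGCTTG/3: at [20, 53, 64, 77, 88, 96, 105] ⇒ [23, 56, 67, 80, 91, 99, 108]

Pooled cuts: [23, 31, 37, 56, 67, 70, 80, 91, 99, 108]

Fragment lengths:
  [0,23): 23 bp
  [23,31): 8 bp
  [31,37): 6 bp
  [37,56): 19 bp
  [56,67): 11 bp
  [67,70): 3 bp
  [70,80): 10 bp
  [80,91): 11 bp
  [91,99): 8 bp
  [99,108): 9 bp
  [108,120): 12 bp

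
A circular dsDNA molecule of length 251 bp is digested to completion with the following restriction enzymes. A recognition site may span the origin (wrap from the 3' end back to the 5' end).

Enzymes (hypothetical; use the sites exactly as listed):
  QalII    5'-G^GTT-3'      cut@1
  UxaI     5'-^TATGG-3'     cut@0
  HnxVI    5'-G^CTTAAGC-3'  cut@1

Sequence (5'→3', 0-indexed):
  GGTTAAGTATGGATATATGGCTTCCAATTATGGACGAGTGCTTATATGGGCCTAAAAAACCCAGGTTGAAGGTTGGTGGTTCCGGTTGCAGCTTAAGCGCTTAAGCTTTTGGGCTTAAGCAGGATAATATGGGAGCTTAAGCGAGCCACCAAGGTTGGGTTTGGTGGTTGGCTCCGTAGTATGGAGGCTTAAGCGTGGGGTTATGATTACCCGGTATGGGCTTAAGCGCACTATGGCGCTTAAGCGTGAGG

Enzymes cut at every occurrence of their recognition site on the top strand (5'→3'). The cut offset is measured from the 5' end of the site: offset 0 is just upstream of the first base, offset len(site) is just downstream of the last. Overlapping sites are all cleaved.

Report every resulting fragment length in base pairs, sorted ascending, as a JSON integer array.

[5,6,6,6,7,7,7,7,8,8,8,8,8,11,12,13,13,14,14,14,15,16,18,20]

Scan for sites:
  QalII GGTT/1: at [0, 63, 70, 77, 83, 152, 157, 165, 198] ⇒ [1, 64, 71, 78, 84, 153, 158, 166, 199]
  UxaI TATGG/0: at [7, 15, 28, 44, 127, 179, 214, 231] ⇒ [7, 15, 28, 44, 127, 179, 214, 231]
  HnxVI GCTTAAGC/1: at [90, 98, 112, 134, 186, 219, 237] ⇒ [91, 99, 113, 135, 187, 220, 238]

All cut coordinates (distinct, sorted): [1, 7, 15, 28, 44, 64, 71, 78, 84, 91, 99, 113, 127, 135, 153, 158, 166, 179, 187, 199, 214, 220, 231, 238]

Fragment lengths:
  1→7: 6 bp
  7→15: 8 bp
  15→28: 13 bp
  28→44: 16 bp
  44→64: 20 bp
  64→71: 7 bp
  71→78: 7 bp
  78→84: 6 bp
  84→91: 7 bp
  91→99: 8 bp
  99→113: 14 bp
  113→127: 14 bp
  127→135: 8 bp
  135→153: 18 bp
  153→158: 5 bp
  158→166: 8 bp
  166→179: 13 bp
  179→187: 8 bp
  187→199: 12 bp
  199→214: 15 bp
  214→220: 6 bp
  220→231: 11 bp
  231→238: 7 bp
  238→1 (wrap): 251-238+1 = 14 bp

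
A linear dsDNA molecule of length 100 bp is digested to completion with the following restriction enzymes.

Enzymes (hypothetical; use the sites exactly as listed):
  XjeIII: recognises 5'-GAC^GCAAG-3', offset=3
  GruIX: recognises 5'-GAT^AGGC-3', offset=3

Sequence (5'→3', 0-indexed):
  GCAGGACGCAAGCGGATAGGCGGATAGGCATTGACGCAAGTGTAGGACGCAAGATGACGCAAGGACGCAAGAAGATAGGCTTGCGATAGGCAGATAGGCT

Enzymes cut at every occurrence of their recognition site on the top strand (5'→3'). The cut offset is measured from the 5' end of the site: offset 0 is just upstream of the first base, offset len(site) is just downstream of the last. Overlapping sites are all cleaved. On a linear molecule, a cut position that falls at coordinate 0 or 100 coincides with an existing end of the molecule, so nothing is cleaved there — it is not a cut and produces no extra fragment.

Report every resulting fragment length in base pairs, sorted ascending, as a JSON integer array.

[5,7,8,8,8,10,10,10,10,11,13]

Per-enzyme occurrences:
  XjeIII GACGCAAG/3: at [4, 32, 45, 55, 63] ⇒ [7, 35, 48, 58, 66]
  GruIX GATAGGC/3: at [14, 22, 73, 84, 92] ⇒ [17, 25, 76, 87, 95]

All cut coordinates (distinct, sorted): [7, 17, 25, 35, 48, 58, 66, 76, 87, 95]

Fragments:
  [0,7): 7 bp
  [7,17): 10 bp
  [17,25): 8 bp
  [25,35): 10 bp
  [35,48): 13 bp
  [48,58): 10 bp
  [58,66): 8 bp
  [66,76): 10 bp
  [76,87): 11 bp
  [87,95): 8 bp
  [95,100): 5 bp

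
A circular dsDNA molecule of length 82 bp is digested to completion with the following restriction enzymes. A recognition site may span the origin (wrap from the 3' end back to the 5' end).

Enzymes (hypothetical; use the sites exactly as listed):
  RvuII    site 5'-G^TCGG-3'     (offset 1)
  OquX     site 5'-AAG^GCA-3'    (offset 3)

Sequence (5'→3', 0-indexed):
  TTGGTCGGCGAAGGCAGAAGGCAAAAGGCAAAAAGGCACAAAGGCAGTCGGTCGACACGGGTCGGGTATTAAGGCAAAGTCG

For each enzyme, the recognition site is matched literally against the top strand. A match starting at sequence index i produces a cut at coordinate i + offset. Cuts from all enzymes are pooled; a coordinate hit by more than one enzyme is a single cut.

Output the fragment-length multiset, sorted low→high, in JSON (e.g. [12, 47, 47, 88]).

Scan for sites:
  RvuII (GTCGG, off=1): starts [3, 46, 60] → cuts [4, 47, 61]
  OquX (AAGGCA, off=3): starts [10, 17, 24, 32, 40, 70] → cuts [13, 20, 27, 35, 43, 73]

All cut coordinates (distinct, sorted): [4, 13, 20, 27, 35, 43, 47, 61, 73]

Fragments:
  4→13: 9 bp
  13→20: 7 bp
  20→27: 7 bp
  27→35: 8 bp
  35→43: 8 bp
  43→47: 4 bp
  47→61: 14 bp
  61→73: 12 bp
  73→4 (wrap): 82-73+4 = 13 bp

[4,7,7,8,8,9,12,13,14]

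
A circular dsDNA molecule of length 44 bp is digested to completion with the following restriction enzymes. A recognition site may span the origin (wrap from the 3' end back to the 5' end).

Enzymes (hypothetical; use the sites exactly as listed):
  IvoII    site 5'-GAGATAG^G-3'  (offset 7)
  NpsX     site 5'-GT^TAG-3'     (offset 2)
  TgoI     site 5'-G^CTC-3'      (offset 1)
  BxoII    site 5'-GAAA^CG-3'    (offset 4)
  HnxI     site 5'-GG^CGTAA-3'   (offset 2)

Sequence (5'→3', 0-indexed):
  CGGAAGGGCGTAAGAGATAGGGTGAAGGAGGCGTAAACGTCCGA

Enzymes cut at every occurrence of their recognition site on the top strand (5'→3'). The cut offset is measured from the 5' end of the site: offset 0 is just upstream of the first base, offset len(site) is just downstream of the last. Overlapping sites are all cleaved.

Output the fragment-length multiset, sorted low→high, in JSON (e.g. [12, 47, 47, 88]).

[11,12,21]

Site scan:
  IvoII (GAGATAGG, off=7): starts [13] → cuts [20]
  NpsX (GTTAG, off=2): no sites
  TgoI (GCTC, off=1): no sites
  BxoII (GAAACG, off=4): no sites
  HnxI (GGCGTAA, off=2): starts [6, 29] → cuts [8, 31]

Pooled cuts: [8, 20, 31]

Fragment lengths:
  8→20: 12 bp
  20→31: 11 bp
  31→8 (wrap): 44-31+8 = 21 bp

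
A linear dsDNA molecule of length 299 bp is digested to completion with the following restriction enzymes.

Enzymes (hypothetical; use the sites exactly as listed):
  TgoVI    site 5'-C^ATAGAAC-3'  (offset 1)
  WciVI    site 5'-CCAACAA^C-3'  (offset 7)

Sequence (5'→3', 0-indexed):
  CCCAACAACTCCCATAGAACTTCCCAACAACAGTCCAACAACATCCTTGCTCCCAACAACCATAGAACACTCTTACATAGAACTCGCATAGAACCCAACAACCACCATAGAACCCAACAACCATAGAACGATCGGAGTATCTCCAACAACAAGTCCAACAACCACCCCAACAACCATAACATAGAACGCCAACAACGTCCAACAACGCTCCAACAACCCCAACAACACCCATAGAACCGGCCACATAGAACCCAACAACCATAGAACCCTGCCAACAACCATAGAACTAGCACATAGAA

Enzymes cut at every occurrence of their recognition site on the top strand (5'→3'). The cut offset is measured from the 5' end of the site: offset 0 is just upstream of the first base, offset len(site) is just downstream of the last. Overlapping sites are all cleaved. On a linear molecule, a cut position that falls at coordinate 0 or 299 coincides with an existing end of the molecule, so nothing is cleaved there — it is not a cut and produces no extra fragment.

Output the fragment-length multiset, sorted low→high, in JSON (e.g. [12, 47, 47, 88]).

[2,2,2,2,5,5,5,7,8,9,10,11,11,11,12,12,14,14,14,14,15,15,17,18,18,19,27]

Site scan:
  TgoVI (CATAGAAC, off=1): starts [12, 60, 75, 86, 105, 121, 179, 229, 243, 259, 279] → cuts [13, 61, 76, 87, 106, 122, 180, 230, 244, 260, 280]
  WciVI (CCAACAAC, off=7): starts [1, 23, 34, 52, 94, 113, 142, 154, 166, 188, 198, 209, 218, 251, 271] → cuts [8, 30, 41, 59, 101, 120, 149, 161, 173, 195, 205, 216, 225, 258, 278]

All cut coordinates (distinct, sorted): [8, 13, 30, 41, 59, 61, 76, 87, 101, 106, 120, 122, 149, 161, 173, 180, 195, 205, 216, 225, 230, 244, 258, 260, 278, 280]

Fragments:
  [0,8): 8 bp
  [8,13): 5 bp
  [13,30): 17 bp
  [30,41): 11 bp
  [41,59): 18 bp
  [59,61): 2 bp
  [61,76): 15 bp
  [76,87): 11 bp
  [87,101): 14 bp
  [101,106): 5 bp
  [106,120): 14 bp
  [120,122): 2 bp
  [122,149): 27 bp
  [149,161): 12 bp
  [161,173): 12 bp
  [173,180): 7 bp
  [180,195): 15 bp
  [195,205): 10 bp
  [205,216): 11 bp
  [216,225): 9 bp
  [225,230): 5 bp
  [230,244): 14 bp
  [244,258): 14 bp
  [258,260): 2 bp
  [260,278): 18 bp
  [278,280): 2 bp
  [280,299): 19 bp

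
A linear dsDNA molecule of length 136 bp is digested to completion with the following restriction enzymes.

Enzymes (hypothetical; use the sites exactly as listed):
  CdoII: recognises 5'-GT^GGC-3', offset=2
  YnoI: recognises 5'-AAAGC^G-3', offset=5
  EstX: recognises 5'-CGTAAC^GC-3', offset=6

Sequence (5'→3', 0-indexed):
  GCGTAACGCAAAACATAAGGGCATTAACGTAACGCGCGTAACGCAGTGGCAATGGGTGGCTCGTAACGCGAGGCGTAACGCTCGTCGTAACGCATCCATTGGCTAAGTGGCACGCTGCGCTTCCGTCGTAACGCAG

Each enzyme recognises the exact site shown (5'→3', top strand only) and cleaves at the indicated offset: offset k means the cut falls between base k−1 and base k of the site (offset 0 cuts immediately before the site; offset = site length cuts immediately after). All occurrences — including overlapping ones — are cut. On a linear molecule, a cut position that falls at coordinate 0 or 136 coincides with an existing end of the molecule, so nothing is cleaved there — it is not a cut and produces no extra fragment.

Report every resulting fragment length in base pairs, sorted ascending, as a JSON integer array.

Site scan:
  CdoII GTGGC/2: at [45, 55, 106] ⇒ [47, 57, 108]
  YnoI (AAAGCG, off=5): no sites
  EstX CGTAACGC/6: at [1, 27, 36, 61, 73, 85, 126] ⇒ [7, 33, 42, 67, 79, 91, 132]

All cut coordinates (distinct, sorted): [7, 33, 42, 47, 57, 67, 79, 91, 108, 132]

Fragments:
  [0,7): 7 bp
  [7,33): 26 bp
  [33,42): 9 bp
  [42,47): 5 bp
  [47,57): 10 bp
  [57,67): 10 bp
  [67,79): 12 bp
  [79,91): 12 bp
  [91,108): 17 bp
  [108,132): 24 bp
  [132,136): 4 bp

[4,5,7,9,10,10,12,12,17,24,26]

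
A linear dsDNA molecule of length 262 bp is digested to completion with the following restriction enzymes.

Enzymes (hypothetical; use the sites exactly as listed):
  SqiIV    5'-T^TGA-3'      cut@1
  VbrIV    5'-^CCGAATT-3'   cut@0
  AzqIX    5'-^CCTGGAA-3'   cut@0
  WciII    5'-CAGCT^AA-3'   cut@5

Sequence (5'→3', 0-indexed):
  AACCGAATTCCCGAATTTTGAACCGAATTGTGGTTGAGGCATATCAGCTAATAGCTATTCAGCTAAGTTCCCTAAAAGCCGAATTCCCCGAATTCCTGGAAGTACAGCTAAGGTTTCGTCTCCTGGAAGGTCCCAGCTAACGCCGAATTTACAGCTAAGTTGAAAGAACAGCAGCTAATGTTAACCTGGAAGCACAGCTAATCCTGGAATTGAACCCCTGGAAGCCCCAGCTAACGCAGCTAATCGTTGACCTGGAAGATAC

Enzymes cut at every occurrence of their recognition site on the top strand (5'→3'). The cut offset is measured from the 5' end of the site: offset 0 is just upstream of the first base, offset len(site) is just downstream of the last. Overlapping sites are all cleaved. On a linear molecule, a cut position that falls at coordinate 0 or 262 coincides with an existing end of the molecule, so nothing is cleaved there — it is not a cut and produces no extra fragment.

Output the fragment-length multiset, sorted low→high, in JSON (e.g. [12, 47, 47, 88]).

Per-enzyme occurrences:
  SqiIV (TTGA, off=1): starts [17, 33, 159, 209, 246] → cuts [18, 34, 160, 210, 247]
  VbrIV (CCGAATT, off=0): starts [2, 10, 22, 78, 87, 142] → cuts [2, 10, 22, 78, 87, 142]
  AzqIX (CCTGGAA, off=0): starts [94, 121, 184, 202, 216, 250] → cuts [94, 121, 184, 202, 216, 250]
  WciII (CAGCTAA, off=5): starts [44, 59, 104, 133, 151, 171, 194, 227, 236] → cuts [49, 64, 109, 138, 156, 176, 199, 232, 241]

All cut coordinates (distinct, sorted): [2, 10, 18, 22, 34, 49, 64, 78, 87, 94, 109, 121, 138, 142, 156, 160, 176, 184, 199, 202, 210, 216, 232, 241, 247, 250]

Fragment lengths:
  [0,2): 2 bp
  [2,10): 8 bp
  [10,18): 8 bp
  [18,22): 4 bp
  [22,34): 12 bp
  [34,49): 15 bp
  [49,64): 15 bp
  [64,78): 14 bp
  [78,87): 9 bp
  [87,94): 7 bp
  [94,109): 15 bp
  [109,121): 12 bp
  [121,138): 17 bp
  [138,142): 4 bp
  [142,156): 14 bp
  [156,160): 4 bp
  [160,176): 16 bp
  [176,184): 8 bp
  [184,199): 15 bp
  [199,202): 3 bp
  [202,210): 8 bp
  [210,216): 6 bp
  [216,232): 16 bp
  [232,241): 9 bp
  [241,247): 6 bp
  [247,250): 3 bp
  [250,262): 12 bp

[2,3,3,4,4,4,6,6,7,8,8,8,8,9,9,12,12,12,14,14,15,15,15,15,16,16,17]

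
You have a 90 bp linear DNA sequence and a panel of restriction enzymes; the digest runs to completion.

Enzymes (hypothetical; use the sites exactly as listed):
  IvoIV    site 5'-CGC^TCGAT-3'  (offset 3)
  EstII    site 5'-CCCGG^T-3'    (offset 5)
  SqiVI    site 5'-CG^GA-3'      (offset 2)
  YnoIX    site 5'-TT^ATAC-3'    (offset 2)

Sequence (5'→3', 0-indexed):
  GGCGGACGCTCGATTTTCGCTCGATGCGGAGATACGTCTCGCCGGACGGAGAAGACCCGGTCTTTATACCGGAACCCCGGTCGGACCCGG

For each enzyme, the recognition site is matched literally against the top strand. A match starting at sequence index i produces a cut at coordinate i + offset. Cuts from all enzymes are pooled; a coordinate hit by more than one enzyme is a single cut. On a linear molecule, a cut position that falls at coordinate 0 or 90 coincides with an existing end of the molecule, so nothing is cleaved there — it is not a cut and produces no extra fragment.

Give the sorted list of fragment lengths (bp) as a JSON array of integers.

[3,4,4,5,5,6,7,8,9,11,12,16]

Per-enzyme occurrences:
  IvoIV CGCTCGAT/3: at [6, 17] ⇒ [9, 20]
  EstII CCCGGT/5: at [55, 75] ⇒ [60, 80]
  SqiVI CGGA/2: at [2, 26, 42, 46, 69, 81] ⇒ [4, 28, 44, 48, 71, 83]
  YnoIX TTATAC/2: at [63] ⇒ [65]

All cut coordinates (distinct, sorted): [4, 9, 20, 28, 44, 48, 60, 65, 71, 80, 83]

Fragments:
  [0,4): 4 bp
  [4,9): 5 bp
  [9,20): 11 bp
  [20,28): 8 bp
  [28,44): 16 bp
  [44,48): 4 bp
  [48,60): 12 bp
  [60,65): 5 bp
  [65,71): 6 bp
  [71,80): 9 bp
  [80,83): 3 bp
  [83,90): 7 bp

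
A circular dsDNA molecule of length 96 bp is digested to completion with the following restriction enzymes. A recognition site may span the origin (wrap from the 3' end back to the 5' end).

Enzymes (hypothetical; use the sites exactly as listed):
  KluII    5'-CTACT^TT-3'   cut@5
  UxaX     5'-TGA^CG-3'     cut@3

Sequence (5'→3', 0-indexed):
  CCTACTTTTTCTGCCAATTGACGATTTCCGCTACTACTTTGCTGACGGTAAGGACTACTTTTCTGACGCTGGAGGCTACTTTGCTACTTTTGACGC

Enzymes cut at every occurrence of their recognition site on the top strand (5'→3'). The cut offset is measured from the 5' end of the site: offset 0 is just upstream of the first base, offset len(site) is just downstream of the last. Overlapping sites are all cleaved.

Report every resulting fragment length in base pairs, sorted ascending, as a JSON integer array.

[5,7,7,8,9,14,14,15,17]

Site scan:
  KluII CTACTTT/5: at [1, 33, 54, 75, 83] ⇒ [6, 38, 59, 80, 88]
  UxaX TGACG/3: at [18, 42, 63, 90] ⇒ [21, 45, 66, 93]

Pooled cuts: [6, 21, 38, 45, 59, 66, 80, 88, 93]

Fragments:
  6→21: 15 bp
  21→38: 17 bp
  38→45: 7 bp
  45→59: 14 bp
  59→66: 7 bp
  66→80: 14 bp
  80→88: 8 bp
  88→93: 5 bp
  93→6 (wrap): 96-93+6 = 9 bp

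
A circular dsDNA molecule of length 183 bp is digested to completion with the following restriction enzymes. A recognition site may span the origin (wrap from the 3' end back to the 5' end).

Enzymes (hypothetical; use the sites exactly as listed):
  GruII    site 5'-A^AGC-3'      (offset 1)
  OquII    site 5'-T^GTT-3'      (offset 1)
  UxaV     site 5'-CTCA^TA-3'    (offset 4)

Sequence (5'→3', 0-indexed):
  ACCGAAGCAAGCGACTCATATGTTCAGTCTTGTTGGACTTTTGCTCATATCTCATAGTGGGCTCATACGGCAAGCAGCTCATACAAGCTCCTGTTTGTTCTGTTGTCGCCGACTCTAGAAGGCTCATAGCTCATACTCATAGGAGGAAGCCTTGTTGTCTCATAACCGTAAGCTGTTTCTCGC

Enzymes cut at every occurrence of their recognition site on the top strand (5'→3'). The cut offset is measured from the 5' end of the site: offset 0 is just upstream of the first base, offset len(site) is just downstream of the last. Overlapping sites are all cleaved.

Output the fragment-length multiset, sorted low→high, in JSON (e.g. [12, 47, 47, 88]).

[3,4,4,4,4,5,6,6,7,7,7,7,8,8,9,9,9,10,11,14,16,25]

Site scan:
  GruII (AAGC, off=1): starts [4, 8, 71, 84, 146, 169] → cuts [5, 9, 72, 85, 147, 170]
  OquII (TGTT, off=1): starts [20, 30, 91, 95, 100, 152, 173] → cuts [21, 31, 92, 96, 101, 153, 174]
  UxaV (CTCATA, off=4): starts [14, 43, 50, 61, 77, 122, 129, 135, 158] → cuts [18, 47, 54, 65, 81, 126, 133, 139, 162]

Pooled cuts: [5, 9, 18, 21, 31, 47, 54, 65, 72, 81, 85, 92, 96, 101, 126, 133, 139, 147, 153, 162, 170, 174]

Fragments:
  5→9: 4 bp
  9→18: 9 bp
  18→21: 3 bp
  21→31: 10 bp
  31→47: 16 bp
  47→54: 7 bp
  54→65: 11 bp
  65→72: 7 bp
  72→81: 9 bp
  81→85: 4 bp
  85→92: 7 bp
  92→96: 4 bp
  96→101: 5 bp
  101→126: 25 bp
  126→133: 7 bp
  133→139: 6 bp
  139→147: 8 bp
  147→153: 6 bp
  153→162: 9 bp
  162→170: 8 bp
  170→174: 4 bp
  174→5 (wrap): 183-174+5 = 14 bp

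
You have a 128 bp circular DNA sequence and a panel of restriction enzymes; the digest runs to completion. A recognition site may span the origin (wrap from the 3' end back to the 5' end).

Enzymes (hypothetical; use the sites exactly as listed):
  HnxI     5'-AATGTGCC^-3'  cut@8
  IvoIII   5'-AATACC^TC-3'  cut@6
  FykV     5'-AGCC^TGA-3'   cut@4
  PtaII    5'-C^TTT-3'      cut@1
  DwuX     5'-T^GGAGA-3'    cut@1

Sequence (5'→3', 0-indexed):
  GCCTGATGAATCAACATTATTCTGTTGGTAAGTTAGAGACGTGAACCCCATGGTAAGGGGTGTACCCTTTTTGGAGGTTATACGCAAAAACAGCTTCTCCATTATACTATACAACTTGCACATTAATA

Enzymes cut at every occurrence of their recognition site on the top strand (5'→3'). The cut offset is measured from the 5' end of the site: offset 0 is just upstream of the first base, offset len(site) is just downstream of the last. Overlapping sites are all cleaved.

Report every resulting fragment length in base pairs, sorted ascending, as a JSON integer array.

[64,64]

Site scan:
  HnxI (AATGTGCC, off=8): no sites
  IvoIII (AATACCTC, off=6): no sites
  FykV AGCCTGA/4: at [127] ⇒ [3]
  PtaII CTTT/1: at [66] ⇒ [67]
  DwuX (TGGAGA, off=1): no sites

All cut coordinates (distinct, sorted): [3, 67]

Fragment lengths:
  3→67: 64 bp
  67→3 (wrap): 128-67+3 = 64 bp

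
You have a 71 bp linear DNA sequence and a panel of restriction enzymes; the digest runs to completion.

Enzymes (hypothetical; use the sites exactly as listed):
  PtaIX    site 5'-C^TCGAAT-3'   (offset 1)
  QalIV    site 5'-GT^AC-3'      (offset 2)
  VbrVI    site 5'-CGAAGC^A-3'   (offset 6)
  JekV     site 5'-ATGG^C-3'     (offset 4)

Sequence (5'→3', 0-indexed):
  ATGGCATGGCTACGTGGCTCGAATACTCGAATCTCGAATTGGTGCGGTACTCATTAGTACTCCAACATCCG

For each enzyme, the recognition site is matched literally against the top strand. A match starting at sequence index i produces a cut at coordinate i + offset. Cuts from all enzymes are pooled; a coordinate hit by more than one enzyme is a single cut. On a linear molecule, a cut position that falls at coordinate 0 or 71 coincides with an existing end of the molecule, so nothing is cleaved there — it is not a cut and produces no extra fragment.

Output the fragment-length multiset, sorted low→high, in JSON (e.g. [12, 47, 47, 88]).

Per-enzyme occurrences:
  PtaIX CTCGAAT/1: at [17, 25, 32] ⇒ [18, 26, 33]
  QalIV GTAC/2: at [46, 56] ⇒ [48, 58]
  VbrVI (CGAAGCA, off=6): no sites
  JekV ATGGC/4: at [0, 5] ⇒ [4, 9]

Pooled cuts: [4, 9, 18, 26, 33, 48, 58]

Fragment lengths:
  [0,4): 4 bp
  [4,9): 5 bp
  [9,18): 9 bp
  [18,26): 8 bp
  [26,33): 7 bp
  [33,48): 15 bp
  [48,58): 10 bp
  [58,71): 13 bp

[4,5,7,8,9,10,13,15]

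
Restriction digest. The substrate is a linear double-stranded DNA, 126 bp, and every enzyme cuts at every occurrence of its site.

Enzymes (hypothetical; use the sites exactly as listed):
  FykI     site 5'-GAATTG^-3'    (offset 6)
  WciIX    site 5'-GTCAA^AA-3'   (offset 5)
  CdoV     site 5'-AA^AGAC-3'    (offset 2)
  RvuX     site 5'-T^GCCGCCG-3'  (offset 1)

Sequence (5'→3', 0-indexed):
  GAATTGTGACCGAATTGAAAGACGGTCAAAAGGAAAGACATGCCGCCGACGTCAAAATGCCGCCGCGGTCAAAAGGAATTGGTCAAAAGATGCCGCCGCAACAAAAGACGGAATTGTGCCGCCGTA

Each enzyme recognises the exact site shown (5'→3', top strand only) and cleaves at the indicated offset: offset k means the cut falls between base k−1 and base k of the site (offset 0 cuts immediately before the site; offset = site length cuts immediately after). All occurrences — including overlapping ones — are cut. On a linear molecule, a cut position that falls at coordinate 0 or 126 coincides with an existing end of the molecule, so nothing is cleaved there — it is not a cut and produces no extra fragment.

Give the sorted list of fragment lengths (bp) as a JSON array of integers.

Scan for sites:
  FykI (GAATTG, off=6): starts [0, 11, 75, 110] → cuts [6, 17, 81, 116]
  WciIX (GTCAAAA, off=5): starts [24, 50, 67, 81] → cuts [29, 55, 72, 86]
  CdoV (AAAGAC, off=2): starts [17, 33, 103] → cuts [19, 35, 105]
  RvuX (TGCCGCCG, off=1): starts [40, 57, 90, 116] → cuts [41, 58, 91, 117]

All cut coordinates (distinct, sorted): [6, 17, 19, 29, 35, 41, 55, 58, 72, 81, 86, 91, 105, 116, 117]

Fragments:
  [0,6): 6 bp
  [6,17): 11 bp
  [17,19): 2 bp
  [19,29): 10 bp
  [29,35): 6 bp
  [35,41): 6 bp
  [41,55): 14 bp
  [55,58): 3 bp
  [58,72): 14 bp
  [72,81): 9 bp
  [81,86): 5 bp
  [86,91): 5 bp
  [91,105): 14 bp
  [105,116): 11 bp
  [116,117): 1 bp
  [117,126): 9 bp

[1,2,3,5,5,6,6,6,9,9,10,11,11,14,14,14]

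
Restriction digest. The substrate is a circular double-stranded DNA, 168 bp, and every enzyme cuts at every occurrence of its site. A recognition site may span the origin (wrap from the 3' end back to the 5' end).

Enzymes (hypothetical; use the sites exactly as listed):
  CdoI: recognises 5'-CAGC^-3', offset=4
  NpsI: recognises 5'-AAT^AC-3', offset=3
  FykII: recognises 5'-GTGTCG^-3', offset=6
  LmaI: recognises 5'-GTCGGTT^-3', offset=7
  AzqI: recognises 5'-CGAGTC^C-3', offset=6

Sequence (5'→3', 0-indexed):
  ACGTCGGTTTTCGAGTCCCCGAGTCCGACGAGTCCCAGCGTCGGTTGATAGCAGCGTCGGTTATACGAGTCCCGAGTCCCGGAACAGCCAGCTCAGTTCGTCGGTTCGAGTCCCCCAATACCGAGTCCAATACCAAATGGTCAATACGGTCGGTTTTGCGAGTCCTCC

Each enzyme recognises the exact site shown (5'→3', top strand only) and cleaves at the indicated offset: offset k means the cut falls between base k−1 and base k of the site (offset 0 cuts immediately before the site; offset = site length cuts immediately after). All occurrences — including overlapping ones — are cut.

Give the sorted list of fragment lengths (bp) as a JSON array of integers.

[4,4,5,6,7,7,7,7,8,8,8,9,9,9,9,10,10,13,14,14]

Per-enzyme occurrences:
  CdoI CAGC/4: at [35, 51, 84, 88] ⇒ [39, 55, 88, 92]
  NpsI AATAC/3: at [116, 128, 142] ⇒ [119, 131, 145]
  FykII (GTGTCG, off=6): no sites
  LmaI GTCGGTT/7: at [2, 39, 55, 99, 148] ⇒ [9, 46, 62, 106, 155]
  AzqI CGAGTCC/6: at [11, 19, 28, 65, 72, 106, 121, 158] ⇒ [17, 25, 34, 71, 78, 112, 127, 164]

Pooled cuts: [9, 17, 25, 34, 39, 46, 55, 62, 71, 78, 88, 92, 106, 112, 119, 127, 131, 145, 155, 164]

Fragments:
  9→17: 8 bp
  17→25: 8 bp
  25→34: 9 bp
  34→39: 5 bp
  39→46: 7 bp
  46→55: 9 bp
  55→62: 7 bp
  62→71: 9 bp
  71→78: 7 bp
  78→88: 10 bp
  88→92: 4 bp
  92→106: 14 bp
  106→112: 6 bp
  112→119: 7 bp
  119→127: 8 bp
  127→131: 4 bp
  131→145: 14 bp
  145→155: 10 bp
  155→164: 9 bp
  164→9 (wrap): 168-164+9 = 13 bp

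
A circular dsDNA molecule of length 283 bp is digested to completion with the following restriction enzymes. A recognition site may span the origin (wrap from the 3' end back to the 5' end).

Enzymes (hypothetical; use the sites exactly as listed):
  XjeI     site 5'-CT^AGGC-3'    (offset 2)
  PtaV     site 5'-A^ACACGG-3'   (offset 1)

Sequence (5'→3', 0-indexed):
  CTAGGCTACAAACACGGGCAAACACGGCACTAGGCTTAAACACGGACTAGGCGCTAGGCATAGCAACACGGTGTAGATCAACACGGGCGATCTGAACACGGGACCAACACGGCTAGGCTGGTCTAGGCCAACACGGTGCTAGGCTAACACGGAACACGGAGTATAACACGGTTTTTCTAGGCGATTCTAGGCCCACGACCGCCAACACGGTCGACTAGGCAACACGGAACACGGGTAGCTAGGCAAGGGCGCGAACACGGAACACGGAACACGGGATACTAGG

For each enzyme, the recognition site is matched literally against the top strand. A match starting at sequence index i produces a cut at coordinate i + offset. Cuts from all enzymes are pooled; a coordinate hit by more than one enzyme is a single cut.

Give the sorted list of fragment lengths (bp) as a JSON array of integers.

Site scan:
  XjeI CTAGGC/2: at [0, 29, 46, 53, 112, 122, 138, 176, 186, 214, 238, 278] ⇒ [2, 31, 48, 55, 114, 124, 140, 178, 188, 216, 240, 280]
  PtaV AACACGG/1: at [10, 20, 38, 64, 79, 94, 105, 129, 145, 152, 164, 203, 220, 227, 253, 260, 267] ⇒ [11, 21, 39, 65, 80, 95, 106, 130, 146, 153, 165, 204, 221, 228, 254, 261, 268]

Pooled cuts: [2, 11, 21, 31, 39, 48, 55, 65, 80, 95, 106, 114, 124, 130, 140, 146, 153, 165, 178, 188, 204, 216, 221, 228, 240, 254, 261, 268, 280]

Fragments:
  2→11: 9 bp
  11→21: 10 bp
  21→31: 10 bp
  31→39: 8 bp
  39→48: 9 bp
  48→55: 7 bp
  55→65: 10 bp
  65→80: 15 bp
  80→95: 15 bp
  95→106: 11 bp
  106→114: 8 bp
  114→124: 10 bp
  124→130: 6 bp
  130→140: 10 bp
  140→146: 6 bp
  146→153: 7 bp
  153→165: 12 bp
  165→178: 13 bp
  178→188: 10 bp
  188→204: 16 bp
  204→216: 12 bp
  216→221: 5 bp
  221→228: 7 bp
  228→240: 12 bp
  240→254: 14 bp
  254→261: 7 bp
  261→268: 7 bp
  268→280: 12 bp
  280→2 (wrap): 283-280+2 = 5 bp

[5,5,6,6,7,7,7,7,7,8,8,9,9,10,10,10,10,10,10,11,12,12,12,12,13,14,15,15,16]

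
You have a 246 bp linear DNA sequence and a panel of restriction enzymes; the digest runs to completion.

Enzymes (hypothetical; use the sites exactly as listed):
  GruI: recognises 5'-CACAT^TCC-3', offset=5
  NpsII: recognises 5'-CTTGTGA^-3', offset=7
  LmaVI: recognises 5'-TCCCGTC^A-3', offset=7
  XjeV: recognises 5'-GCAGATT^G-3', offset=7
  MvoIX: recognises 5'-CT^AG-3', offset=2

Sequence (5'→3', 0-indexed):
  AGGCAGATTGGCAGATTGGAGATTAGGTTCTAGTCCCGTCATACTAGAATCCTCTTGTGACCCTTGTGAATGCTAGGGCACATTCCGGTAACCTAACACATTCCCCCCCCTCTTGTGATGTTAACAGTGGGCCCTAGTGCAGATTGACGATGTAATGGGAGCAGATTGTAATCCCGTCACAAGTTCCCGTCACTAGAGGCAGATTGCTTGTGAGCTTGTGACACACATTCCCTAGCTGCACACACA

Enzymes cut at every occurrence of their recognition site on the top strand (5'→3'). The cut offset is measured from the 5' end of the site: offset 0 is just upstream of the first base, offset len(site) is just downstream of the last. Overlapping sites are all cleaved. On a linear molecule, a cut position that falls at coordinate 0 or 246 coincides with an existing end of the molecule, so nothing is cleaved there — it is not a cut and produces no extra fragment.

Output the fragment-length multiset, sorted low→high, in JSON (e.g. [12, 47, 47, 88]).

Per-enzyme occurrences:
  GruI (CACATTCC, off=5): starts [78, 96, 223] → cuts [83, 101, 228]
  NpsII (CTTGTGA, off=7): starts [53, 62, 111, 206, 214] → cuts [60, 69, 118, 213, 221]
  LmaVI (TCCCGTCA, off=7): starts [33, 171, 184] → cuts [40, 178, 191]
  XjeV (GCAGATTG, off=7): starts [2, 10, 138, 160, 198] → cuts [9, 17, 145, 167, 205]
  MvoIX (CTAG, off=2): starts [29, 43, 72, 133, 192, 231] → cuts [31, 45, 74, 135, 194, 233]

All cut coordinates (distinct, sorted): [9, 17, 31, 40, 45, 60, 69, 74, 83, 101, 118, 135, 145, 167, 178, 191, 194, 205, 213, 221, 228, 233]

Fragment lengths:
  [0,9): 9 bp
  [9,17): 8 bp
  [17,31): 14 bp
  [31,40): 9 bp
  [40,45): 5 bp
  [45,60): 15 bp
  [60,69): 9 bp
  [69,74): 5 bp
  [74,83): 9 bp
  [83,101): 18 bp
  [101,118): 17 bp
  [118,135): 17 bp
  [135,145): 10 bp
  [145,167): 22 bp
  [167,178): 11 bp
  [178,191): 13 bp
  [191,194): 3 bp
  [194,205): 11 bp
  [205,213): 8 bp
  [213,221): 8 bp
  [221,228): 7 bp
  [228,233): 5 bp
  [233,246): 13 bp

[3,5,5,5,7,8,8,8,9,9,9,9,10,11,11,13,13,14,15,17,17,18,22]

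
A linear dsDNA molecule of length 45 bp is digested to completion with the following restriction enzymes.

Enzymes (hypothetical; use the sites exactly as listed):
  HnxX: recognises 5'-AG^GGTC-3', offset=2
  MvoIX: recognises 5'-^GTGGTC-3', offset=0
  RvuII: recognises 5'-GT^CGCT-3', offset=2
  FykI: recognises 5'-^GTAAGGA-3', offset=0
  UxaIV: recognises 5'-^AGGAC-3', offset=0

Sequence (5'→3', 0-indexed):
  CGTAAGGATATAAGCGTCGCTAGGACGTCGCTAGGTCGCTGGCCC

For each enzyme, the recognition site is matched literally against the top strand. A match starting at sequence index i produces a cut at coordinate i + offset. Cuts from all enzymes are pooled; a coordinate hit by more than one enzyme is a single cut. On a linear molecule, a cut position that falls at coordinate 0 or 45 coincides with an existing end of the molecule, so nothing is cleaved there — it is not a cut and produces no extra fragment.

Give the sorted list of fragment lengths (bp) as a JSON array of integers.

Scan for sites:
  HnxX (AGGGTC, off=2): no sites
  MvoIX (GTGGTC, off=0): no sites
  RvuII (GTCGCT, off=2): starts [15, 26, 34] → cuts [17, 28, 36]
  FykI (GTAAGGA, off=0): starts [1] → cuts [1]
  UxaIV (AGGAC, off=0): starts [21] → cuts [21]

All cut coordinates (distinct, sorted): [1, 17, 21, 28, 36]

Fragments:
  [0,1): 1 bp
  [1,17): 16 bp
  [17,21): 4 bp
  [21,28): 7 bp
  [28,36): 8 bp
  [36,45): 9 bp

[1,4,7,8,9,16]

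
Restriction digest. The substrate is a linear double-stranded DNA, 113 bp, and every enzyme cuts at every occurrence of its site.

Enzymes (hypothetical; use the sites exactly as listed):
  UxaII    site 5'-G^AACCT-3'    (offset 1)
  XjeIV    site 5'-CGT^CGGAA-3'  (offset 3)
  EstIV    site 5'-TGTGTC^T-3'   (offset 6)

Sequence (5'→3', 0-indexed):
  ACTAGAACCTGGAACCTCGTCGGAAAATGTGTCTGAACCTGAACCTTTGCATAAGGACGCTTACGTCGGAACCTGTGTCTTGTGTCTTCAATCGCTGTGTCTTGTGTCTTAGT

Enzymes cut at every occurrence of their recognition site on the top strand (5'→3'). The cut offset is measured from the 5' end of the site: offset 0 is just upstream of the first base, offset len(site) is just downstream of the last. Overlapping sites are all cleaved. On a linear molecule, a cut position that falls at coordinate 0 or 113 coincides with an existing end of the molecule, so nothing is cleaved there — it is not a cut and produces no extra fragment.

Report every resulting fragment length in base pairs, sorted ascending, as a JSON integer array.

[2,3,5,5,6,7,7,7,8,10,13,15,25]

Per-enzyme occurrences:
  UxaII GAACCT/1: at [4, 11, 34, 40, 68] ⇒ [5, 12, 35, 41, 69]
  XjeIV CGTCGGAA/3: at [17, 63] ⇒ [20, 66]
  EstIV TGTGTCT/6: at [27, 73, 80, 95, 102] ⇒ [33, 79, 86, 101, 108]

All cut coordinates (distinct, sorted): [5, 12, 20, 33, 35, 41, 66, 69, 79, 86, 101, 108]

Fragment lengths:
  [0,5): 5 bp
  [5,12): 7 bp
  [12,20): 8 bp
  [20,33): 13 bp
  [33,35): 2 bp
  [35,41): 6 bp
  [41,66): 25 bp
  [66,69): 3 bp
  [69,79): 10 bp
  [79,86): 7 bp
  [86,101): 15 bp
  [101,108): 7 bp
  [108,113): 5 bp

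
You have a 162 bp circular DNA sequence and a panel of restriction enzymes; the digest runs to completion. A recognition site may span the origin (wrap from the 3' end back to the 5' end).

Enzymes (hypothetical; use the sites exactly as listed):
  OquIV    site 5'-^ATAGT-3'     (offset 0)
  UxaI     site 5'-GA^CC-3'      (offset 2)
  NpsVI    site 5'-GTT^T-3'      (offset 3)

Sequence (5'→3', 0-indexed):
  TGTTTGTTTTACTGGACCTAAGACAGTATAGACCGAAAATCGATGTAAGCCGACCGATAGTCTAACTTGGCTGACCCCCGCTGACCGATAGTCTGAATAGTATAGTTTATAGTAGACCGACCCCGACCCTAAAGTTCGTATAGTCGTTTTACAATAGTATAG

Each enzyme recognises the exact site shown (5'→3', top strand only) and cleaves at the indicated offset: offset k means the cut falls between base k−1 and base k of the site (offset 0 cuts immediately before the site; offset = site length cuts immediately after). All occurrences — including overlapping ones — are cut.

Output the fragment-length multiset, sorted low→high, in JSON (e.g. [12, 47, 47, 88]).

[1,3,3,4,4,5,5,5,6,6,8,8,8,9,9,10,13,16,18,21]

Site scan:
  OquIV (ATAGT, off=0): starts [56, 87, 96, 101, 108, 139, 153, 158] → cuts [56, 87, 96, 101, 108, 139, 153, 158]
  UxaI (GACC, off=2): starts [14, 30, 51, 72, 82, 114, 118, 124] → cuts [16, 32, 53, 74, 84, 116, 120, 126]
  NpsVI (GTTT, off=3): starts [1, 5, 104, 145] → cuts [4, 8, 107, 148]

All cut coordinates (distinct, sorted): [4, 8, 16, 32, 53, 56, 74, 84, 87, 96, 101, 107, 108, 116, 120, 126, 139, 148, 153, 158]

Fragment lengths:
  4→8: 4 bp
  8→16: 8 bp
  16→32: 16 bp
  32→53: 21 bp
  53→56: 3 bp
  56→74: 18 bp
  74→84: 10 bp
  84→87: 3 bp
  87→96: 9 bp
  96→101: 5 bp
  101→107: 6 bp
  107→108: 1 bp
  108→116: 8 bp
  116→120: 4 bp
  120→126: 6 bp
  126→139: 13 bp
  139→148: 9 bp
  148→153: 5 bp
  153→158: 5 bp
  158→4 (wrap): 162-158+4 = 8 bp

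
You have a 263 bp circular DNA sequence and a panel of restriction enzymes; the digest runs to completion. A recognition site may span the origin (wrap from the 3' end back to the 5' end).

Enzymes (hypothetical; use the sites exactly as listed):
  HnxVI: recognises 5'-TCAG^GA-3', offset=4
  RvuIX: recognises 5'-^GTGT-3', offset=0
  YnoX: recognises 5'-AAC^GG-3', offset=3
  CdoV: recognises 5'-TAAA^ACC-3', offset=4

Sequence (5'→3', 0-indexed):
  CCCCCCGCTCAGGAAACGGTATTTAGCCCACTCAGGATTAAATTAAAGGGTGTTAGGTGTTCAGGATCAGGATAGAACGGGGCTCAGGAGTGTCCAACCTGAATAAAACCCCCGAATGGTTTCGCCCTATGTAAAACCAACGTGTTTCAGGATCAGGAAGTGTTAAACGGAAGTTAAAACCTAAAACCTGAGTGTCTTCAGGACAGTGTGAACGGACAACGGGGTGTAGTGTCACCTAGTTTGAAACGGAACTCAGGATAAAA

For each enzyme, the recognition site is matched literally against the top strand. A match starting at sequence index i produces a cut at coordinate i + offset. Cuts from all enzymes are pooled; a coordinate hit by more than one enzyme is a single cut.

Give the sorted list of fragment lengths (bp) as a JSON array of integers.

[2,3,3,4,5,5,6,6,6,6,6,7,7,7,8,8,8,9,9,9,9,10,10,13,14,18,18,19,28]

Per-enzyme occurrences:
  HnxVI (TCAGGA, off=4): starts [8, 31, 60, 66, 83, 146, 152, 197, 252] → cuts [12, 35, 64, 70, 87, 150, 156, 201, 256]
  RvuIX (GTGT, off=0): starts [49, 56, 89, 141, 159, 191, 205, 223, 228] → cuts [49, 56, 89, 141, 159, 191, 205, 223, 228]
  YnoX (AACGG, off=3): starts [14, 75, 165, 210, 217, 244] → cuts [17, 78, 168, 213, 220, 247]
  CdoV (TAAAACC, off=4): starts [103, 131, 174, 181, 258] → cuts [107, 135, 178, 185, 262]

Pooled cuts: [12, 17, 35, 49, 56, 64, 70, 78, 87, 89, 107, 135, 141, 150, 156, 159, 168, 178, 185, 191, 201, 205, 213, 220, 223, 228, 247, 256, 262]

Fragments:
  12→17: 5 bp
  17→35: 18 bp
  35→49: 14 bp
  49→56: 7 bp
  56→64: 8 bp
  64→70: 6 bp
  70→78: 8 bp
  78→87: 9 bp
  87→89: 2 bp
  89→107: 18 bp
  107→135: 28 bp
  135→141: 6 bp
  141→150: 9 bp
  150→156: 6 bp
  156→159: 3 bp
  159→168: 9 bp
  168→178: 10 bp
  178→185: 7 bp
  185→191: 6 bp
  191→201: 10 bp
  201→205: 4 bp
  205→213: 8 bp
  213→220: 7 bp
  220→223: 3 bp
  223→228: 5 bp
  228→247: 19 bp
  247→256: 9 bp
  256→262: 6 bp
  262→12 (wrap): 263-262+12 = 13 bp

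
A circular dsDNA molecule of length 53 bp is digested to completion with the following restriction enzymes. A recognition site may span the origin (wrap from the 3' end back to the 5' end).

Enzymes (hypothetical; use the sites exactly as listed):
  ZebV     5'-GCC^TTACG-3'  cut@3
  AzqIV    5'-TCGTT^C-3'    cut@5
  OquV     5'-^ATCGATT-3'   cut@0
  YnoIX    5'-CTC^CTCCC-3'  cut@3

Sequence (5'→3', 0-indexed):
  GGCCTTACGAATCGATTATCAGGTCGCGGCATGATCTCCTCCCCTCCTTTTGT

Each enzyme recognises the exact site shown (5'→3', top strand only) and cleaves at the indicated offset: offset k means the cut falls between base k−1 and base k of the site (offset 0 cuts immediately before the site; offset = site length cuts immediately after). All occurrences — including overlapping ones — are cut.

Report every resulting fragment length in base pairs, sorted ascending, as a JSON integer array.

[6,19,28]

Per-enzyme occurrences:
  ZebV (GCCTTACG, off=3): starts [1] → cuts [4]
  AzqIV (TCGTTC, off=5): no sites
  OquV (ATCGATT, off=0): starts [10] → cuts [10]
  YnoIX (CTCCTCCC, off=3): starts [35] → cuts [38]

Pooled cuts: [4, 10, 38]

Fragment lengths:
  4→10: 6 bp
  10→38: 28 bp
  38→4 (wrap): 53-38+4 = 19 bp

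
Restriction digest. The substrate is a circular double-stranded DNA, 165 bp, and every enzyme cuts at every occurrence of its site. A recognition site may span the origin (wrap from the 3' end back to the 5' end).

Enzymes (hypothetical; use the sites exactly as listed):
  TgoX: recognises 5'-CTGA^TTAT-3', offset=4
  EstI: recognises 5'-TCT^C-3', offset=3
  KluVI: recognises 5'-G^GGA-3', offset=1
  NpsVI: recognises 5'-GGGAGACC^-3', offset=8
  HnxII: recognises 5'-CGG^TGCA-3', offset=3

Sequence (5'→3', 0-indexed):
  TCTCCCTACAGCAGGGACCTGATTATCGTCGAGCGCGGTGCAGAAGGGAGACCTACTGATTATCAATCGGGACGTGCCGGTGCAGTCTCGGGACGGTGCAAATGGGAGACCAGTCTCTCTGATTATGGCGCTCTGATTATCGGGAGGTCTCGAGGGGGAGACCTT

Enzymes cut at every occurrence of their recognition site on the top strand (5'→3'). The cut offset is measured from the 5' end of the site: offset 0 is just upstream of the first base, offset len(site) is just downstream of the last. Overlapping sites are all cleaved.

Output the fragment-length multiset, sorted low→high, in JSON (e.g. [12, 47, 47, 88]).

Site scan:
  TgoX CTGATTAT/4: at [18, 55, 118, 132] ⇒ [22, 59, 122, 136]
  EstI TCTC/3: at [0, 85, 113, 115, 147] ⇒ [3, 88, 116, 118, 150]
  KluVI GGGA/1: at [13, 45, 68, 89, 103, 141, 155] ⇒ [14, 46, 69, 90, 104, 142, 156]
  NpsVI GGGAGACC/8: at [45, 103, 155] ⇒ [53, 111, 163]
  HnxII CGGTGCA/3: at [35, 77, 93] ⇒ [38, 80, 96]

All cut coordinates (distinct, sorted): [3, 14, 22, 38, 46, 53, 59, 69, 80, 88, 90, 96, 104, 111, 116, 118, 122, 136, 142, 150, 156, 163]

Fragment lengths:
  3→14: 11 bp
  14→22: 8 bp
  22→38: 16 bp
  38→46: 8 bp
  46→53: 7 bp
  53→59: 6 bp
  59→69: 10 bp
  69→80: 11 bp
  80→88: 8 bp
  88→90: 2 bp
  90→96: 6 bp
  96→104: 8 bp
  104→111: 7 bp
  111→116: 5 bp
  116→118: 2 bp
  118→122: 4 bp
  122→136: 14 bp
  136→142: 6 bp
  142→150: 8 bp
  150→156: 6 bp
  156→163: 7 bp
  163→3 (wrap): 165-163+3 = 5 bp

[2,2,4,5,5,6,6,6,6,7,7,7,8,8,8,8,8,10,11,11,14,16]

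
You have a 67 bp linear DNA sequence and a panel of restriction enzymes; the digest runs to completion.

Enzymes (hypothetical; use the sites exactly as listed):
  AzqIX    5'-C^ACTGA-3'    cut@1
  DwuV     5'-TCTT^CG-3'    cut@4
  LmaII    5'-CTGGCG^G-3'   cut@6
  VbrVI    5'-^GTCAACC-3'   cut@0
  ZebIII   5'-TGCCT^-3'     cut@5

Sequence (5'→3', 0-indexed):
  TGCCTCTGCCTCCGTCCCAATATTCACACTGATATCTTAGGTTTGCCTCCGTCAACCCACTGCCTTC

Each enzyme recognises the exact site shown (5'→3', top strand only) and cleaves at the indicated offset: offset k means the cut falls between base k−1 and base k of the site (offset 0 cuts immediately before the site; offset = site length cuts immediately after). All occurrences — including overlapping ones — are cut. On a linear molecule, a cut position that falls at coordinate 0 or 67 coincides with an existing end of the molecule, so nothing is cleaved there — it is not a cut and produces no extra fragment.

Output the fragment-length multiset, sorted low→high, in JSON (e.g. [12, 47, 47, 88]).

[2,2,5,6,15,16,21]

Site scan:
  AzqIX CACTGA/1: at [26] ⇒ [27]
  DwuV (TCTTCG, off=4): no sites
  LmaII (CTGGCGG, off=6): no sites
  VbrVI GTCAACC/0: at [50] ⇒ [50]
  ZebIII TGCCT/5: at [0, 6, 43, 60] ⇒ [5, 11, 48, 65]

Pooled cuts: [5, 11, 27, 48, 50, 65]

Fragment lengths:
  [0,5): 5 bp
  [5,11): 6 bp
  [11,27): 16 bp
  [27,48): 21 bp
  [48,50): 2 bp
  [50,65): 15 bp
  [65,67): 2 bp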